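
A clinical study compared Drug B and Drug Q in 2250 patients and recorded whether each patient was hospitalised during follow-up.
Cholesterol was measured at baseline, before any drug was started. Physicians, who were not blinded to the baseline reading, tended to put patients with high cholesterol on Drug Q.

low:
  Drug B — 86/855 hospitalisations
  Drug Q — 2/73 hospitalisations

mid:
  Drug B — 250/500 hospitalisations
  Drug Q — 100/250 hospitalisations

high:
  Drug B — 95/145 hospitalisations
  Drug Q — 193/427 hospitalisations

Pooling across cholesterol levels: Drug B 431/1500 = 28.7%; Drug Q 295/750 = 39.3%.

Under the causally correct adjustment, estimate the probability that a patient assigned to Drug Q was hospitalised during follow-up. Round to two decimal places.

Cholesterol satisfies the back-door criterion: it is not a descendant of the drug, and it blocks the spurious path from drug to outcome. Adjusting for it (i.e., using the within-cholesterol rates) gives the causal effect.
Standardising Drug Q to the population cholesterol mix: 0.412·2/73 + 0.333·100/250 + 0.254·193/427 = 0.260.

0.26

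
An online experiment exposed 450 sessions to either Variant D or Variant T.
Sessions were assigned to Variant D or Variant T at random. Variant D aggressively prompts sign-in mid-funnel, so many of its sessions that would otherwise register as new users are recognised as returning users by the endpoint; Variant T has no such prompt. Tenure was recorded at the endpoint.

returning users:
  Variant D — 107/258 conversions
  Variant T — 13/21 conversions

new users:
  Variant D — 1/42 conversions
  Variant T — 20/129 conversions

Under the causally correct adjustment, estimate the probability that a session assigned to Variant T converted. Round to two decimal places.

0.22

User tenure is downstream of the variant. One should not condition on a consequence of treatment, so the overall rates are the right comparison.
So P(outcome | do(Variant T)) is just the pooled rate for Variant T: 33/150 = 0.220.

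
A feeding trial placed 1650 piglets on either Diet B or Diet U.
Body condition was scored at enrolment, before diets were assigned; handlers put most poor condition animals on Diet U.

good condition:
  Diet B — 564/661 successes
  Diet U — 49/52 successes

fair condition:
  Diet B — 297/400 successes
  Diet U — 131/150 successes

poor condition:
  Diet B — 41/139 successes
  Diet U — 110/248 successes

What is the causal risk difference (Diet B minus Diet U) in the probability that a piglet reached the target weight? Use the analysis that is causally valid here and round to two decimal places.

-0.12

The starting body condition-specific comparison favours Diet U throughout, but the pooled figures favour Diet B. The question is whether to condition on starting body condition.
Since starting body condition is a pre-existing factor (not a product of the diet) and it affects the outcome on its own, it is a confounder. The stratified rates, not the pooled rate, identify the causal effect.
Adjusting over the population distribution of starting body condition: 0.432·(0.853−0.942) + 0.333·(0.743−0.873) + 0.235·(0.295−0.444) = -0.117.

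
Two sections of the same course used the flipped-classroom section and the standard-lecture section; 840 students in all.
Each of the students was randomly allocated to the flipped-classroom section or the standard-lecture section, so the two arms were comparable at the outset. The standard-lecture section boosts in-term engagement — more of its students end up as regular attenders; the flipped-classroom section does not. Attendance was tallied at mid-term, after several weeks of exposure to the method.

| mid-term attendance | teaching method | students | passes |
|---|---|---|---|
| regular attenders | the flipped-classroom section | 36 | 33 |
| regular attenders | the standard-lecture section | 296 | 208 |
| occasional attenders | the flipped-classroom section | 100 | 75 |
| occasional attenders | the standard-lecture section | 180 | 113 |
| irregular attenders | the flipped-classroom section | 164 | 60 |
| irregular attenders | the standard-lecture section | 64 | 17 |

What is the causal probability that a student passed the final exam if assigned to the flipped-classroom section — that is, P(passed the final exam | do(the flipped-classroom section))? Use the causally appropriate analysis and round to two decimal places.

The mid-term attendance-specific comparison favours the flipped-classroom section throughout, but the pooled figures favour the standard-lecture section. The question is whether to condition on mid-term attendance.
Mid-term attendance lies on the pathway teaching method → mid-term attendance → outcome, so adjusting for it blocks the indirect effect. For the total causal effect of teaching method, use the unadjusted pooled rates.
So P(outcome | do(the flipped-classroom section)) is just the pooled rate for the flipped-classroom section: 168/300 = 0.560.

0.56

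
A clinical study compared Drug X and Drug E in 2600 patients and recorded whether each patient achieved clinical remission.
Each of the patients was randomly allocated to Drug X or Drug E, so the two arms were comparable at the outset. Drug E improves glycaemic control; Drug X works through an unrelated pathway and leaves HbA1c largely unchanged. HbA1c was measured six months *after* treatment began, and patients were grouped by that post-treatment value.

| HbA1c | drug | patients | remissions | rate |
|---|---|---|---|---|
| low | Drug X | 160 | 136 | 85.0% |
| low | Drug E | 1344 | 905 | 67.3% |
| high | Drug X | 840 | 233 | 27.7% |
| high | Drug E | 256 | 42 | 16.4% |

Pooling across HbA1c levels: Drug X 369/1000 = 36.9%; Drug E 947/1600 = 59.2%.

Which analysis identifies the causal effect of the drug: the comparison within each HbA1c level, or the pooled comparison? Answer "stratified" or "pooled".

Drug X is higher inside every HbA1c stratum but Drug E is higher in aggregate. Whether to stratify depends on how HbA1c relates to the drug.
HbA1c lies on the pathway drug → HbA1c → outcome, so adjusting for it blocks the indirect effect. For the total causal effect of drug, use the unadjusted pooled rates.
Pooled: Drug X 36.9% vs Drug E 59.2%; Drug E is higher overall.

pooled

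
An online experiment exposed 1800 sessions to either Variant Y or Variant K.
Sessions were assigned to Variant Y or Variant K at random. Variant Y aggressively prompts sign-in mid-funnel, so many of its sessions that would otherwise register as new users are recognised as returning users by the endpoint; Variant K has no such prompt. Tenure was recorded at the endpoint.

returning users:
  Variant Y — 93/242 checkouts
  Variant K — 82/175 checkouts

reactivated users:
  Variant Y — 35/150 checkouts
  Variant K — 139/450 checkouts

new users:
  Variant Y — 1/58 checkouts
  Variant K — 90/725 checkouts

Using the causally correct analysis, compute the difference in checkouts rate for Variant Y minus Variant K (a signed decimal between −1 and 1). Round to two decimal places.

Variant K is higher inside every user tenure stratum but Variant Y is higher in aggregate. Whether to stratify depends on how user tenure relates to the variant.
User tenure is downstream of the variant. One should not condition on a consequence of treatment, so the overall rates are the right comparison.
The causal difference is the pooled difference: 0.287 − 0.230 = +0.056.

+0.06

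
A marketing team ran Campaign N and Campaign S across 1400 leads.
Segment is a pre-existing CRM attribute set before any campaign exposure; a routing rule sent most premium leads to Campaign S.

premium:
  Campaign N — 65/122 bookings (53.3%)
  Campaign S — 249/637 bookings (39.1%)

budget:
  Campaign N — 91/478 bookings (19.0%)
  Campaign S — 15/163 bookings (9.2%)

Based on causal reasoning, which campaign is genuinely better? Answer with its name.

Here customer segment is a common cause — it drives both which campaign a case falls under and the outcome. The crude comparison mixes populations; the stratum-specific rates are the causally relevant ones.
Within each level — premium: 53.3% vs 39.1%; budget: 19.0% vs 9.2% — Campaign N is higher every time.

Campaign N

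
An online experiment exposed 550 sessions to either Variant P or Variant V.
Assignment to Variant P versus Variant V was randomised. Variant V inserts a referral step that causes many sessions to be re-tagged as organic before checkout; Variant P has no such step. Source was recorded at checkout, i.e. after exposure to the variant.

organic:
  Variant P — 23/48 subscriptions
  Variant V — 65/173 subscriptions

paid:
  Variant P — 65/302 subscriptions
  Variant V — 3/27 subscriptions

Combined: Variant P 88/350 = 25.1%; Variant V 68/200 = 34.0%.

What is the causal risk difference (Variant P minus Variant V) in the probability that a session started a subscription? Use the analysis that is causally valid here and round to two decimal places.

-0.09

Traffic source lies on the pathway variant → traffic source → outcome, so adjusting for it blocks the indirect effect. For the total causal effect of variant, use the unadjusted pooled rates.
The causal difference is the pooled difference: 0.251 − 0.340 = -0.089.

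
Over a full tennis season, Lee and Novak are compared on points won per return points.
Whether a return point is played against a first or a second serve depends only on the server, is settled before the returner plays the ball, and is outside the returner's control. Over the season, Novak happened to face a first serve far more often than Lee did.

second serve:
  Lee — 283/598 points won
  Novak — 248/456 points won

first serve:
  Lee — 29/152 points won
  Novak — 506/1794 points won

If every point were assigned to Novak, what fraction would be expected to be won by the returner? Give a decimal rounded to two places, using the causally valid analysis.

The stratified and pooled comparisons disagree (Novak wins within each serve type; Lee wins overall), so the answer turns on the causal role of serve type.
Serve type differs across players for reasons unrelated to any effect of the player itself, and it separately predicts the outcome — a classic confounder. We must compare within serve type levels.
Standardising Novak to the population serve type mix: 0.351·248/456 + 0.649·506/1794 = 0.374.

0.37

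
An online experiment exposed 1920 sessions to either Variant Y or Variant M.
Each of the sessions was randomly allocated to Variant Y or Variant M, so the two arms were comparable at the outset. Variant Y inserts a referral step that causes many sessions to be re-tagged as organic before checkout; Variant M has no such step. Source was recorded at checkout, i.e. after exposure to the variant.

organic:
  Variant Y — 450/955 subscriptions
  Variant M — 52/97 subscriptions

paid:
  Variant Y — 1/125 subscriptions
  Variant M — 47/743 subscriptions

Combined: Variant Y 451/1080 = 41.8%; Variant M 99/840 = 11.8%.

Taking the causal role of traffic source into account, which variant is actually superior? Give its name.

Variant Y

Because the variant influences traffic source, traffic source is a post-treatment mediator, not a confounder. Stratifying on it would bias the estimate; the causal effect is the crude pooled difference.
Pooled: Variant Y 41.8% vs Variant M 11.8%; Variant Y is higher overall.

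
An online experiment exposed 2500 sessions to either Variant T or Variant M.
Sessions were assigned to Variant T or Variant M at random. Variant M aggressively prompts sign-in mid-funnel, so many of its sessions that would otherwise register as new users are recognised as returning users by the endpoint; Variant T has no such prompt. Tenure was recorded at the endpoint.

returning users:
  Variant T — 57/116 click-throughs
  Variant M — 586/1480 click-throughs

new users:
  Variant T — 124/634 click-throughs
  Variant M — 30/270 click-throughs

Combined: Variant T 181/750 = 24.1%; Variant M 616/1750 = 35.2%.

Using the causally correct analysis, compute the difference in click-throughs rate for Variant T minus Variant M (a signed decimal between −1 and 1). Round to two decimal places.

The user tenure-specific comparison favours Variant T throughout, but the pooled figures favour Variant M. The question is whether to condition on user tenure.
User tenure is downstream of the variant. One should not condition on a consequence of treatment, so the overall rates are the right comparison.
The causal difference is the pooled difference: 0.241 − 0.352 = -0.111.

-0.11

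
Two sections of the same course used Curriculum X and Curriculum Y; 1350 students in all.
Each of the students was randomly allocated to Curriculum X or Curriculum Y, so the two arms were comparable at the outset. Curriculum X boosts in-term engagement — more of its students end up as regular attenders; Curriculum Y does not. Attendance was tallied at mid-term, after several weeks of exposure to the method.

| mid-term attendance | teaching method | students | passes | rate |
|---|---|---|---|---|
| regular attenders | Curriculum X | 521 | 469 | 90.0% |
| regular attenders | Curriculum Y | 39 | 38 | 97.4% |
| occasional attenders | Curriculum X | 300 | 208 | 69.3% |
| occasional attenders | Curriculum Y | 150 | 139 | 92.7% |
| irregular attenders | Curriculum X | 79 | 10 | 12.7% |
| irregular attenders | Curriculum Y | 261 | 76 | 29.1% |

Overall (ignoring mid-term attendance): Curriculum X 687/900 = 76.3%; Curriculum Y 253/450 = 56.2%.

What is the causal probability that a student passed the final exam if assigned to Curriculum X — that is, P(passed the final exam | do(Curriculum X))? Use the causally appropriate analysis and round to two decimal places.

The mid-term attendance-specific comparison favours Curriculum Y throughout, but the pooled figures favour Curriculum X. The question is whether to condition on mid-term attendance.
Because the teaching method influences mid-term attendance, mid-term attendance is a post-treatment mediator, not a confounder. Stratifying on it would bias the estimate; the causal effect is the crude pooled difference.
So P(outcome | do(Curriculum X)) is just the pooled rate for Curriculum X: 687/900 = 0.763.

0.76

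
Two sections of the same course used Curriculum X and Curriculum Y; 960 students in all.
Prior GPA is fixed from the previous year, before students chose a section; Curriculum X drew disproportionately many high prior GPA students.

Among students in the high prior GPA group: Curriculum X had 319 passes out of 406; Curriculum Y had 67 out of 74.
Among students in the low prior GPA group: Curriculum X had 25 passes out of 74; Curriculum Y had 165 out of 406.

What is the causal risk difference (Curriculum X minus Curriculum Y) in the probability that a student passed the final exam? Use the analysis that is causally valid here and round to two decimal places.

Prior GPA band differs across teaching methods for reasons unrelated to any effect of the teaching method itself, and it separately predicts the outcome — a classic confounder. We must compare within prior GPA band levels.
Adjusting over the population distribution of prior GPA band: 0.500·(0.786−0.905) + 0.500·(0.338−0.406) = -0.094.

-0.09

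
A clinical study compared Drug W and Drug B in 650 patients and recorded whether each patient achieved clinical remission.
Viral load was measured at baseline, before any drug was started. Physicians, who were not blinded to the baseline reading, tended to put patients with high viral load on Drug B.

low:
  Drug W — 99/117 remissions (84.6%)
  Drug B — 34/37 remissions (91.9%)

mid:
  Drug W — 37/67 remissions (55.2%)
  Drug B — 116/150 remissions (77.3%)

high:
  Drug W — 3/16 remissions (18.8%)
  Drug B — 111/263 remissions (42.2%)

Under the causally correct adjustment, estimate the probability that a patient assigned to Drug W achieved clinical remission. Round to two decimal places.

Viral load differs across drugs for reasons unrelated to any effect of the drug itself, and it separately predicts the outcome — a classic confounder. We must compare within viral load levels.
Standardising Drug W to the population viral load mix: 0.237·99/117 + 0.334·37/67 + 0.429·3/16 = 0.465.

0.47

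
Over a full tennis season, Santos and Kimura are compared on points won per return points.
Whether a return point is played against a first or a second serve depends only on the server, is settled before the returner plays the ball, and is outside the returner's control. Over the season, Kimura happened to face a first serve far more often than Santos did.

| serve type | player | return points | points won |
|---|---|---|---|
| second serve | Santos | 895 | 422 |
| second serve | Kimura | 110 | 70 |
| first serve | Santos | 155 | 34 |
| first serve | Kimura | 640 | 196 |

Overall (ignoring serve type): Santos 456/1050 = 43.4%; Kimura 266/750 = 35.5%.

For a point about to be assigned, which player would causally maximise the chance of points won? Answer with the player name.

Kimura

Serve type is set before the player has any effect — it is not caused by the player — and it independently drives the outcome. That makes it a confounder, so the causal comparison is within serve type levels.
Within each level — second serve: 47.2% vs 63.6%; first serve: 21.9% vs 30.6% — Kimura is higher every time.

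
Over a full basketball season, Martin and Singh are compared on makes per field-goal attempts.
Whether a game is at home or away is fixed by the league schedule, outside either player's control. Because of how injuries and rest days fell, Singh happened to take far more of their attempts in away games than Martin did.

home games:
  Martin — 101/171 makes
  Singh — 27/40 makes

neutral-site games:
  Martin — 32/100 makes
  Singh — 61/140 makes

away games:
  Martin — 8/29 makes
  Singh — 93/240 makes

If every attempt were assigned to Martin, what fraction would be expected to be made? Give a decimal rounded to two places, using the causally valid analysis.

0.38

The stratified and pooled comparisons disagree (Singh wins within each game venue; Martin wins overall), so the answer turns on the causal role of game venue.
Game venue differs across players for reasons unrelated to any effect of the player itself, and it separately predicts the outcome — a classic confounder. We must compare within game venue levels.
Standardising Martin to the population game venue mix: 0.293·101/171 + 0.333·32/100 + 0.374·8/29 = 0.383.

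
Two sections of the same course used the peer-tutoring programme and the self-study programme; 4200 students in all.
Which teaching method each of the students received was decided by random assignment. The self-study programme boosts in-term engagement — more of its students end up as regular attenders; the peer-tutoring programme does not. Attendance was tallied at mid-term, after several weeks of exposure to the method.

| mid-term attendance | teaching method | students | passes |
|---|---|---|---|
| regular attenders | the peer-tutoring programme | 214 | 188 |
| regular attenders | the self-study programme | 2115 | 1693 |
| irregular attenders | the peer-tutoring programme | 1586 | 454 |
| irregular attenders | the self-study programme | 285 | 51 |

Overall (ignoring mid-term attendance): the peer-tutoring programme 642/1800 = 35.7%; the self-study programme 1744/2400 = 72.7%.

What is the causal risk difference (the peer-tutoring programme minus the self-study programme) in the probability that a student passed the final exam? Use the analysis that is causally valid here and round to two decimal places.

The stratified and pooled comparisons disagree (the peer-tutoring programme wins within each mid-term attendance; the self-study programme wins overall), so the answer turns on the causal role of mid-term attendance.
Mid-term attendance is recorded after the teaching method and is itself shifted by it — it sits on the causal path from teaching method to outcome. Conditioning on a mediator would strip out part of the effect we want; the pooled comparison gives the total causal effect.
The causal difference is the pooled difference: 0.357 − 0.727 = -0.370.

-0.37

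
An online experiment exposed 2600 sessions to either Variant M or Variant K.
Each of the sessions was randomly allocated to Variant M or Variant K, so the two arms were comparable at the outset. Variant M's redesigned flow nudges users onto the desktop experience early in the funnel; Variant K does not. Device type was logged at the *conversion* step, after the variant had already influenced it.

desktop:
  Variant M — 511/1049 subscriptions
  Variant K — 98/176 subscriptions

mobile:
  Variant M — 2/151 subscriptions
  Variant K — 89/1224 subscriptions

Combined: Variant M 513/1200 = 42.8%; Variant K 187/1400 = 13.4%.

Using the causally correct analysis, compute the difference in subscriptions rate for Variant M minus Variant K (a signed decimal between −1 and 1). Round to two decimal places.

+0.29

Device type lies on the pathway variant → device type → outcome, so adjusting for it blocks the indirect effect. For the total causal effect of variant, use the unadjusted pooled rates.
The causal difference is the pooled difference: 0.427 − 0.134 = +0.294.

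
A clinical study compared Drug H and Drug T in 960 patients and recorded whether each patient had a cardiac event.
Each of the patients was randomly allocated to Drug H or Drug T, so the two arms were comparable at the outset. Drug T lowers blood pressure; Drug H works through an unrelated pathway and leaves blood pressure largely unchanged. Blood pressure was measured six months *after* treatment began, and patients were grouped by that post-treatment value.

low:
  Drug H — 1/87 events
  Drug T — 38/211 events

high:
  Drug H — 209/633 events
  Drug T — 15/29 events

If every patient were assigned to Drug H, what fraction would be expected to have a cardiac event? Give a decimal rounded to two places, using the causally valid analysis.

The blood pressure-specific comparison favours Drug H throughout, but the pooled figures favour Drug T. The question is whether to condition on blood pressure.
Blood pressure lies on the pathway drug → blood pressure → outcome, so adjusting for it blocks the indirect effect. For the total causal effect of drug, use the unadjusted pooled rates.
So P(outcome | do(Drug H)) is just the pooled rate for Drug H: 210/720 = 0.292.

0.29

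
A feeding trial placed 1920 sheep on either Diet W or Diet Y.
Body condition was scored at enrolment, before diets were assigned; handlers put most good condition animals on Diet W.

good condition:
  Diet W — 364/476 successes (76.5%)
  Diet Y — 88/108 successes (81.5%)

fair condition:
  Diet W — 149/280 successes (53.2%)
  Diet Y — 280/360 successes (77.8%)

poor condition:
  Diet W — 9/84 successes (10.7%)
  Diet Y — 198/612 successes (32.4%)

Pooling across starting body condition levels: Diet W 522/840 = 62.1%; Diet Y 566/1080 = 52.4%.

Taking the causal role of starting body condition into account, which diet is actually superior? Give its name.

Diet Y

The stratified and pooled comparisons disagree (Diet Y wins within each starting body condition; Diet W wins overall), so the answer turns on the causal role of starting body condition.
Starting body condition satisfies the back-door criterion: it is not a descendant of the diet, and it blocks the spurious path from diet to outcome. Adjusting for it (i.e., using the within-starting body condition rates) gives the causal effect.
Within each level — good condition: 76.5% vs 81.5%; fair condition: 53.2% vs 77.8%; poor condition: 10.7% vs 32.4% — Diet Y is higher every time.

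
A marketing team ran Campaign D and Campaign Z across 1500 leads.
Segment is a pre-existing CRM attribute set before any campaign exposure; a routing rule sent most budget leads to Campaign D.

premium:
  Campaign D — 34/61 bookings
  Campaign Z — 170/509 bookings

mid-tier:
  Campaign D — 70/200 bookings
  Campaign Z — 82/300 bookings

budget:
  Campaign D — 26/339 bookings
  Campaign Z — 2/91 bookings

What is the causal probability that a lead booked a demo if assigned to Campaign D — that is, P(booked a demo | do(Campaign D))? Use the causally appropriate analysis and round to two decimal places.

0.35

The imbalance in customer segment arose from how leads were allocated, not from anything the campaign did; and customer segment independently affects the outcome. The pooled gap is confounded — condition on customer segment.
Standardising Campaign D to the population customer segment mix: 0.380·34/61 + 0.333·70/200 + 0.287·26/339 = 0.350.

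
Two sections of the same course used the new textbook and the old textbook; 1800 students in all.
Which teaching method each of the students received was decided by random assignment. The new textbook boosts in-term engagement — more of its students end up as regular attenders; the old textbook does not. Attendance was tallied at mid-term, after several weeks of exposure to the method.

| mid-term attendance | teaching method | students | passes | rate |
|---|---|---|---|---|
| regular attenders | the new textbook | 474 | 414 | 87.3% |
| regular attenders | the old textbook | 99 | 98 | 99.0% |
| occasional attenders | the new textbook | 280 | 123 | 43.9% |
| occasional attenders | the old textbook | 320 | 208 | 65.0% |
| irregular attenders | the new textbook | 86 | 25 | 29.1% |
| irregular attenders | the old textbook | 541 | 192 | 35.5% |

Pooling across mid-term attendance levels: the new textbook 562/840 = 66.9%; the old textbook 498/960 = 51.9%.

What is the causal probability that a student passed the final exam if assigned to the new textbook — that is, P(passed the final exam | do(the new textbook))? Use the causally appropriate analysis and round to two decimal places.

Mid-term attendance here is a post-treatment variable shaped by the teaching method; conditioning on it would introduce bias rather than remove it. The overall comparison is the causal one.
So P(outcome | do(the new textbook)) is just the pooled rate for the new textbook: 562/840 = 0.669.

0.67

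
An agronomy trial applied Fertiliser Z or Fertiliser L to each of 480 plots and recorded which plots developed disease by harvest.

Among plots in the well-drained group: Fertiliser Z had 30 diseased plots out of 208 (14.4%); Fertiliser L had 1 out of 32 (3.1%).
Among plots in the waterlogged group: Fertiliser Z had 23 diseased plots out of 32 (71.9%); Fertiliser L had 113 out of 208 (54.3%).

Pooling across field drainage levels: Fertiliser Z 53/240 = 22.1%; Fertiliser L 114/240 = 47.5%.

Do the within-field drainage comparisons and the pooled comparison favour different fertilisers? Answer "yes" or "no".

yes

Within each field drainage level (well-drained 14.4% vs 3.1%; waterlogged 71.9% vs 54.3%), Fertiliser L has the lower rate every time. Pooled: 22.1% vs 47.5% — Fertiliser Z has the lower rate overall. The two comparisons disagree.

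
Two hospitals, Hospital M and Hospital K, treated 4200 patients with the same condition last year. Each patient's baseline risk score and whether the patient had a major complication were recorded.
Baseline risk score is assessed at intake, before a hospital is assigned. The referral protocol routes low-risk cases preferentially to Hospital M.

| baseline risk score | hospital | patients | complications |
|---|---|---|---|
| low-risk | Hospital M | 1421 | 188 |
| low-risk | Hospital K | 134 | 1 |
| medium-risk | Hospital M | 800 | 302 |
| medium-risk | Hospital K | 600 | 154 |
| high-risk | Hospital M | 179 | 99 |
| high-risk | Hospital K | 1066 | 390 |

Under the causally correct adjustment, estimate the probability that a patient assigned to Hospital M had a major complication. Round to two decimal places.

Hospital K is lower inside every baseline risk score stratum but Hospital M is lower in aggregate. Whether to stratify depends on how baseline risk score relates to the hospital.
The imbalance in baseline risk score arose from how patients were allocated, not from anything the hospital did; and baseline risk score independently affects the outcome. The pooled gap is confounded — condition on baseline risk score.
Standardising Hospital M to the population baseline risk score mix: 0.370·188/1421 + 0.333·302/800 + 0.296·99/179 = 0.339.

0.34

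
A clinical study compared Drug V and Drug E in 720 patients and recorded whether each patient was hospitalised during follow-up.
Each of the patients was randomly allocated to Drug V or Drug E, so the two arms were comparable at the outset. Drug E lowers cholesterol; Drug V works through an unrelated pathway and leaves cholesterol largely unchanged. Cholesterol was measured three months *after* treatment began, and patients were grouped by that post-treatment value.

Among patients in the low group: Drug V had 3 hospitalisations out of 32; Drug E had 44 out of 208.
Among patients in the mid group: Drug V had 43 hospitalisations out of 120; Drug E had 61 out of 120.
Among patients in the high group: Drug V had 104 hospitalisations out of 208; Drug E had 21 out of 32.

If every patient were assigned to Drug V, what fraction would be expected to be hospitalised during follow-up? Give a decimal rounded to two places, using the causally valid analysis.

Drug V is lower inside every cholesterol stratum but Drug E is lower in aggregate. Whether to stratify depends on how cholesterol relates to the drug.
Cholesterol lies on the pathway drug → cholesterol → outcome, so adjusting for it blocks the indirect effect. For the total causal effect of drug, use the unadjusted pooled rates.
So P(outcome | do(Drug V)) is just the pooled rate for Drug V: 150/360 = 0.417.

0.42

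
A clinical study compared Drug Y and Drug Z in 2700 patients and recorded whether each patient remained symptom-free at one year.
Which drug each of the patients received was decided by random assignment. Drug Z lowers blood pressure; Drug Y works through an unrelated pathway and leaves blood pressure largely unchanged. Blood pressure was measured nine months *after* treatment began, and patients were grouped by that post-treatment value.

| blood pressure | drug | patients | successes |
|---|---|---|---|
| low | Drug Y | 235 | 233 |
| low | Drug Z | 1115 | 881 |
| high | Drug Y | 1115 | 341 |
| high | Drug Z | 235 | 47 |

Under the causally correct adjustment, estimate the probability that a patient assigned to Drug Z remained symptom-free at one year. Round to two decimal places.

0.69

The blood pressure-specific comparison favours Drug Y throughout, but the pooled figures favour Drug Z. The question is whether to condition on blood pressure.
Blood pressure lies on the pathway drug → blood pressure → outcome, so adjusting for it blocks the indirect effect. For the total causal effect of drug, use the unadjusted pooled rates.
So P(outcome | do(Drug Z)) is just the pooled rate for Drug Z: 928/1350 = 0.687.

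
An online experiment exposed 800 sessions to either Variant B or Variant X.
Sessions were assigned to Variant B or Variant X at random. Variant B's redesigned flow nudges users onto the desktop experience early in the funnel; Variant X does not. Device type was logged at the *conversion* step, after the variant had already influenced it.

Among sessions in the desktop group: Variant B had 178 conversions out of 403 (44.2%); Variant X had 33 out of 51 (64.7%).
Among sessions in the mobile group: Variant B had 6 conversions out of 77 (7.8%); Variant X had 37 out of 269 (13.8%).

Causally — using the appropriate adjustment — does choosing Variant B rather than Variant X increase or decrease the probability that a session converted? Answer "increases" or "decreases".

Device type here is a post-treatment variable shaped by the variant; conditioning on it would introduce bias rather than remove it. The overall comparison is the causal one.
Pooled: Variant B 38.3% vs Variant X 21.9%; Variant B is higher overall.

increases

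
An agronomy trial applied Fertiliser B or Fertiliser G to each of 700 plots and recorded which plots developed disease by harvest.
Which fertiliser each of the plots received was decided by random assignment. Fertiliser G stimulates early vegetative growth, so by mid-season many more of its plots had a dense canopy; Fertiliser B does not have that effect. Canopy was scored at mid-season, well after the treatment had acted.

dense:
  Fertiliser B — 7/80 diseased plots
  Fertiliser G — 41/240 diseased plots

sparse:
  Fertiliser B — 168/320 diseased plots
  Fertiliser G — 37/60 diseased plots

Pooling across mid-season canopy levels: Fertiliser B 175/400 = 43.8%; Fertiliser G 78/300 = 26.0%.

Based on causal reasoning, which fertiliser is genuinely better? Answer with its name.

Fertiliser G

Stratifying would compare fertilisers among plots the fertilisers themselves sorted into mid-season canopy groups — a form of selection on an intermediate. The unconditioned pooled rates give the total causal effect.
Pooled: Fertiliser B 43.8% vs Fertiliser G 26.0%; Fertiliser G is lower overall.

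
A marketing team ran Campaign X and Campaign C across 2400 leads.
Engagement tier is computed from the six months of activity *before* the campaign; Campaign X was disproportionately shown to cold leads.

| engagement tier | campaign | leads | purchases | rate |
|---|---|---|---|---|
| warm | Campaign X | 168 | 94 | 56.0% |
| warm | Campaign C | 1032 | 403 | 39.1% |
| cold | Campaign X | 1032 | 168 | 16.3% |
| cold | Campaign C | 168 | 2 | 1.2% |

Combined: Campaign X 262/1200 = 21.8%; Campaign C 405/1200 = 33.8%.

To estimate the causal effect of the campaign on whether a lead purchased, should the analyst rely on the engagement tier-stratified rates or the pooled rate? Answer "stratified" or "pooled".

The stratified and pooled comparisons disagree (Campaign X wins within each engagement tier; Campaign C wins overall), so the answer turns on the causal role of engagement tier.
Here engagement tier is a common cause — it drives both which campaign a case falls under and the outcome. The crude comparison mixes populations; the stratum-specific rates are the causally relevant ones.
Within each level — warm: 56.0% vs 39.1%; cold: 16.3% vs 1.2% — Campaign X is higher every time.

stratified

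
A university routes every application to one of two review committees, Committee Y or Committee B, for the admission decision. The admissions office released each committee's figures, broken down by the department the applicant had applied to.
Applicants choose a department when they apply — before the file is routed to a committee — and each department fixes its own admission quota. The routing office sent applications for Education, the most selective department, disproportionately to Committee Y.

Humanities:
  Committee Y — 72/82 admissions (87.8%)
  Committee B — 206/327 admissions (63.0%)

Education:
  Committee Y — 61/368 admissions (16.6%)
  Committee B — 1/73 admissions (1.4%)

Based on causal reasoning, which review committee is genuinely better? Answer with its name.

Committee Y

The stratified and pooled comparisons disagree (Committee Y wins within each department; Committee B wins overall), so the answer turns on the causal role of department.
Since department is a pre-existing factor (not a product of the review committee) and it affects the outcome on its own, it is a confounder. The stratified rates, not the pooled rate, identify the causal effect.
Within each level — Humanities: 87.8% vs 63.0%; Education: 16.6% vs 1.4% — Committee Y is higher every time.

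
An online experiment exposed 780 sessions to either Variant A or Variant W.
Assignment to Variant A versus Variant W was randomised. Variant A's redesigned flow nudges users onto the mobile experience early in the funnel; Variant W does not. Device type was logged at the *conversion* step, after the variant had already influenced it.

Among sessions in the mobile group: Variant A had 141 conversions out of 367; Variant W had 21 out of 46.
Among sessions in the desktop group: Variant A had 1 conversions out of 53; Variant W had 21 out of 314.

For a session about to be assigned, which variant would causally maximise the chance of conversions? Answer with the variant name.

Within every device type level Variant W has the higher rate, yet pooled Variant A does — Simpson's reversal.
Because the variant influences device type, device type is a post-treatment mediator, not a confounder. Stratifying on it would bias the estimate; the causal effect is the crude pooled difference.
Pooled: Variant A 33.8% vs Variant W 11.7%; Variant A is higher overall.

Variant A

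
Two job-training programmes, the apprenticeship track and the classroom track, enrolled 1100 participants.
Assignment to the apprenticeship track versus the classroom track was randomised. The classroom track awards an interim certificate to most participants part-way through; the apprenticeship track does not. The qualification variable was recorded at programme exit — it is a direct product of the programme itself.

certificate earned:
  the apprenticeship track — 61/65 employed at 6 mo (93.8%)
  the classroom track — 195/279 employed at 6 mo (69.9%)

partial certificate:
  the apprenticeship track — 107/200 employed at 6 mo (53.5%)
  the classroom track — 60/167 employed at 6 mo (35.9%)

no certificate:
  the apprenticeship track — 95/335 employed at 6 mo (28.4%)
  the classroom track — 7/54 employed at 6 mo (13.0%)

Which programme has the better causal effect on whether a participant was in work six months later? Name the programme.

the classroom track

The qualification attained during the programme-specific comparison favours the apprenticeship track throughout, but the pooled figures favour the classroom track. The question is whether to condition on qualification attained during the programme.
Qualification attained during the programme lies on the pathway programme → qualification attained during the programme → outcome, so adjusting for it blocks the indirect effect. For the total causal effect of programme, use the unadjusted pooled rates.
Pooled: the apprenticeship track 43.8% vs the classroom track 52.4%; the classroom track is higher overall.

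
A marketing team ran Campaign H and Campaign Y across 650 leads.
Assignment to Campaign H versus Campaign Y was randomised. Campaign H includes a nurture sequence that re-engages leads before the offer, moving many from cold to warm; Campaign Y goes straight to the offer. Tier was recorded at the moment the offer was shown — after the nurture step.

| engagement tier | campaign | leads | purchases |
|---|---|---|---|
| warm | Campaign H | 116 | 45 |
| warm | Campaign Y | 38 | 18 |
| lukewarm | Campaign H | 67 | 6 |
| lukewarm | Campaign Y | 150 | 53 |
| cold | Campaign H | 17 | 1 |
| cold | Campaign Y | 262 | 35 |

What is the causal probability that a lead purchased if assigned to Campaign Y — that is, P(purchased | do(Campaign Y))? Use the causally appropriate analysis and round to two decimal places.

0.24

The distribution of engagement tier is itself part of what the campaign does — it is an intermediate outcome. Holding it fixed would remove that part of the effect; the total effect is the pooled difference.
So P(outcome | do(Campaign Y)) is just the pooled rate for Campaign Y: 106/450 = 0.236.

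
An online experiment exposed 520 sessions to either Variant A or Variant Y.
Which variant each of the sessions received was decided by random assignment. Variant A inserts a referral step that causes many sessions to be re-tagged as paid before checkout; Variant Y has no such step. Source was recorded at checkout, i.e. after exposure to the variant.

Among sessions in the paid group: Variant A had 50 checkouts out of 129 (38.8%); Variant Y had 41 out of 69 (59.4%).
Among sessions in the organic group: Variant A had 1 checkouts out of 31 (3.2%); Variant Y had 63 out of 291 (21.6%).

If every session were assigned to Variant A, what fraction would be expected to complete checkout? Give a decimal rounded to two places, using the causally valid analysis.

0.32

Traffic source lies on the pathway variant → traffic source → outcome, so adjusting for it blocks the indirect effect. For the total causal effect of variant, use the unadjusted pooled rates.
So P(outcome | do(Variant A)) is just the pooled rate for Variant A: 51/160 = 0.319.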